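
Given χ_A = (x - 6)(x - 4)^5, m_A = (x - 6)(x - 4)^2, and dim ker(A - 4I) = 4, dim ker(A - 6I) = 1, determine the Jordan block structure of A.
Jordan blocks: (4, 2), (4, 1), (4, 1), (4, 1), (6, 1)

λ = 4: algebraic multiplicity 5 (exponent in χ_A), largest block size 2 (exponent in m_A), 4 blocks (geometric multiplicity). These force block sizes [2, 1, 1, 1].
λ = 6: algebraic multiplicity 1 (exponent in χ_A), largest block size 1 (exponent in m_A), 1 block (geometric multiplicity). This forces block sizes [1].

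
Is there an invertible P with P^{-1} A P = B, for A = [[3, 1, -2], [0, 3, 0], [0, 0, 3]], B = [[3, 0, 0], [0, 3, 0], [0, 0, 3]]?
Both have characteristic polynomial (x - 3)^3, but the minimal polynomial of A is (x - 3)^2 while the minimal polynomial of B is x - 3. The minimal polynomial is a similarity invariant, so A and B are not similar.

No.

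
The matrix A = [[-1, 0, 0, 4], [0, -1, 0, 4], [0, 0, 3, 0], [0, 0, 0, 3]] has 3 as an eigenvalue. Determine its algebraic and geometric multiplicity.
algebraic multiplicity 2, geometric multiplicity 2

The characteristic polynomial is (x - 3)^2(x + 1)^2, so the factor x - 3 appears with exponent 2: the algebraic multiplicity is 2.

rank(A - 3I) = 2, so the eigenspace has dimension 4 - 2 = 2: the geometric multiplicity is 2.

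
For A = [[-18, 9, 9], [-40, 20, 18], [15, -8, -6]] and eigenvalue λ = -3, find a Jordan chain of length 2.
We seek v_1 ∈ ker((A + 3I)^2) \ ker(A + 3I), then set v_{i+1} = (A + 3I) v_i.

One such chain is v_1 = [[1, 2, 0]]^T, v_2 = [[3, 6, -1]]^T. Check: (A + 3I) v_2 = [[0, 0, 0]]^T = 0.

v_1 = [[1, 2, 0]]^T, v_2 = [[3, 6, -1]]^T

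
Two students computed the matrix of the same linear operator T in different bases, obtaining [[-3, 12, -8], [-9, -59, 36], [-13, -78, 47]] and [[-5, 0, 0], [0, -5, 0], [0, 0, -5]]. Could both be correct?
Both have characteristic polynomial (x + 5)^3, but the minimal polynomial of A is (x + 5)^2 while the minimal polynomial of B is x + 5. The minimal polynomial is a similarity invariant, so A and B are not similar.

No.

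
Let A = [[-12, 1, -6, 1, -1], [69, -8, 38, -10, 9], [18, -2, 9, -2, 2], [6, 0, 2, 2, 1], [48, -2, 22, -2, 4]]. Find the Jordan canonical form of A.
The characteristic polynomial is det(xI - A) = (x - 2)^2(x + 3)^3, so the eigenvalues are -3 (algebraic multiplicity 3), 2 (algebraic multiplicity 2).

For λ = -3: rank(A + 3I) = 3, rank((A + 3I)^2) = 2. The eigenspace has dimension 5 - 3 = 2, so there are 2 Jordan blocks; the rank sequence gives block sizes [2, 1].

For λ = 2: rank(A - 2I) = 4, rank((A - 2I)^2) = 3. The eigenspace has dimension 5 - 4 = 1, so there is 1 Jordan block; the rank sequence gives block sizes [2].

Assembling the blocks gives the Jordan form J above.

J = [[-3, 1, 0, 0, 0], [0, -3, 0, 0, 0], [0, 0, -3, 0, 0], [0, 0, 0, 2, 1], [0, 0, 0, 0, 2]]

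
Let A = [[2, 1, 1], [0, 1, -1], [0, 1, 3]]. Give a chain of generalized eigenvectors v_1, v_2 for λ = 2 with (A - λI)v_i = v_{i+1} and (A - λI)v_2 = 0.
v_1 = [[0, 0, 1]]^T, v_2 = [[1, -1, 1]]^T

We seek v_1 ∈ ker((A - 2I)^2) \ ker(A - 2I), then set v_{i+1} = (A - 2I) v_i.

One such chain is v_1 = [[0, 0, 1]]^T, v_2 = [[1, -1, 1]]^T. Check: (A - 2I) v_2 = [[0, 0, 0]]^T = 0.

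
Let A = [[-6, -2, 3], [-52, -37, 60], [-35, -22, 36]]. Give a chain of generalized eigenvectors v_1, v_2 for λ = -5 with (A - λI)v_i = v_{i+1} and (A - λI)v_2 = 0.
v_1 = [[0, -2, -1]]^T, v_2 = [[1, 4, 3]]^T

We seek v_1 ∈ ker((A + 5I)^2) \ ker(A + 5I), then set v_{i+1} = (A + 5I) v_i.

One such chain is v_1 = [[0, -2, -1]]^T, v_2 = [[1, 4, 3]]^T. Check: (A + 5I) v_2 = [[0, 0, 0]]^T = 0.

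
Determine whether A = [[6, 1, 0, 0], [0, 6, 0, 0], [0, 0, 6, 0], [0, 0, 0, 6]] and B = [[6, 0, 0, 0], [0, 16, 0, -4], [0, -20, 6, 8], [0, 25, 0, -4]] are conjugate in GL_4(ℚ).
Two matrices over a field are similar if and only if they have the same invariant factors.

Both A and B have characteristic polynomial (x - 6)^4 and minimal polynomial (x - 6)^2. Computing further, both have invariant factors x - 6, x - 6, (x - 6)^2. Hence A and B are similar.

Yes.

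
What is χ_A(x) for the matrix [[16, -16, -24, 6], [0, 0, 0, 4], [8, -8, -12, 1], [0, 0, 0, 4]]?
χ_A(x) = x^2(x - 4)^2

xI - A = [[x - 16, 16, 24, -6], [0, x, 0, -4], [-8, 8, x + 12, -1], [0, 0, 0, x - 4]].

Expanding det(xI - A) along the first row:
det(xI - A) = + (x - 16)·det([[x, 0, -4], [8, x + 12, -1], [0, 0, x - 4]]) - (16)·det([[0, 0, -4], [-8, x + 12, -1], [0, 0, x - 4]]) + (24)·det([[0, x, -4], [-8, 8, -1], [0, 0, x - 4]]) - (-6)·det([[0, x, 0], [-8, 8, x + 12], [0, 0, 0]]).

Evaluating gives χ_A(x) = x^4 - 8x^3 + 16x^2 = x^2(x - 4)^2.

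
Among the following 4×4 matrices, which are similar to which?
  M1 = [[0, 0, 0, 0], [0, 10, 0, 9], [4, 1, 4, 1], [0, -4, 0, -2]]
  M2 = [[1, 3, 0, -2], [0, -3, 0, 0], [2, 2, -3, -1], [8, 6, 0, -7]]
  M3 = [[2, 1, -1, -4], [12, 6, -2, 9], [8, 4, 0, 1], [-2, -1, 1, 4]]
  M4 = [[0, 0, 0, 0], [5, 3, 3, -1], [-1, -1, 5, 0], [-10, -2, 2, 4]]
2 classes: {M1, M3, M4}, {M2}

Characteristic polynomials: χ_{M1} = x(x - 4)^3, χ_{M2} = (x + 3)^4, χ_{M3} = x(x - 4)^3, χ_{M4} = x(x - 4)^3.

{M1, M3, M4}: invariant factors x(x - 4)^3.

{M2}: invariant factors (x + 3)^2, (x + 3)^2.

Matrices are similar if and only if their invariant-factor lists agree; the partition into similarity classes is {M1, M3, M4}, {M2}.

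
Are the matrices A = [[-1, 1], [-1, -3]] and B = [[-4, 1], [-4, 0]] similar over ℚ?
Two matrices over a field are similar if and only if they have the same invariant factors.

Both A and B have characteristic polynomial (x + 2)^2 and minimal polynomial (x + 2)^2. Computing further, both have invariant factors (x + 2)^2. Hence A and B are similar.

Yes.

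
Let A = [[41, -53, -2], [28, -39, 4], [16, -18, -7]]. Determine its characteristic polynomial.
xI - A = [[x - 41, 53, 2], [-28, x + 39, -4], [-16, 18, x + 7]].

Expanding det(xI - A) along the first row:
det(xI - A) = + (x - 41)·det([[x + 39, -4], [18, x + 7]]) - (53)·det([[-28, -4], [-16, x + 7]]) + (2)·det([[-28, x + 39], [-16, 18]]).

Evaluating gives χ_A(x) = x^3 + 5x^2 - 25x - 125 = (x - 5)(x + 5)^2.

χ_A(x) = (x - 5)(x + 5)^2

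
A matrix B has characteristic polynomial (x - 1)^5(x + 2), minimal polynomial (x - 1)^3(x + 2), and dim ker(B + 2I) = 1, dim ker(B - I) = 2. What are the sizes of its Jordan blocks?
Jordan blocks: (-2, 1), (1, 3), (1, 2)

λ = -2: algebraic multiplicity 1 (exponent in χ_B), largest block size 1 (exponent in m_B), 1 block (geometric multiplicity). This forces block sizes [1].
λ = 1: algebraic multiplicity 5 (exponent in χ_B), largest block size 3 (exponent in m_B), 2 blocks (geometric multiplicity). These force block sizes [3, 2].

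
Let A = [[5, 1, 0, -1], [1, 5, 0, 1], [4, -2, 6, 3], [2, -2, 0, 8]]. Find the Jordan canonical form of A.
The characteristic polynomial is det(xI - A) = (x - 6)^4, so the eigenvalues are 6 (algebraic multiplicity 4).

For λ = 6: rank(A - 6I) = 2, rank((A - 6I)^2) = 0. The eigenspace has dimension 4 - 2 = 2, so there are 2 Jordan blocks; the rank sequence gives block sizes [2, 2].

Assembling the blocks gives the Jordan form J above.

J = [[6, 1, 0, 0], [0, 6, 0, 0], [0, 0, 6, 1], [0, 0, 0, 6]]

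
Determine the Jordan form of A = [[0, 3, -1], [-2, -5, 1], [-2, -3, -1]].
The characteristic polynomial is det(xI - A) = (x + 2)^3, so the eigenvalues are -2 (algebraic multiplicity 3).

For λ = -2: rank(A + 2I) = 1, rank((A + 2I)^2) = 0. The eigenspace has dimension 3 - 1 = 2, so there are 2 Jordan blocks; the rank sequence gives block sizes [2, 1].

Assembling the blocks gives the Jordan form J above.

J = [[-2, 1, 0], [0, -2, 0], [0, 0, -2]]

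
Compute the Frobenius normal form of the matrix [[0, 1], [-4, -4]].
R = [[0, -4], [1, -4]]

The invariant factors of A (the non-unit diagonal entries of the Smith normal form of xI - A over ℚ[x]) are (x + 2)^2, each dividing the next. The characteristic polynomial is their product, (x + 2)^2.

The rational canonical form is the block-diagonal matrix of companion matrices C(f_i):
R = [[0, -4], [1, -4]].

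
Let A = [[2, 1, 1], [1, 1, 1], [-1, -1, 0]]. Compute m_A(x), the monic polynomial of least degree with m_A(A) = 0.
The characteristic polynomial factors as (x - 1)^3. The minimal polynomial is ∏(x - λ)^{k_λ} where k_λ is the size of the largest Jordan block at λ.

For λ = 1: rank(A - I) = 2, and the largest Jordan block has size 3 (the smallest k with rank((A - I)^k) = rank((A - I)^(k+1))).

So m_A(x) = (x - 1)^3.

m_A(x) = (x - 1)^3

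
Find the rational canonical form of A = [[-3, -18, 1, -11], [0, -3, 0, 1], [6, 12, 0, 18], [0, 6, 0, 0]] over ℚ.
R = [[0, 6, 0, 0], [1, -3, 0, 0], [0, 0, 0, 6], [0, 0, 1, -3]]

The invariant factors of A (the non-unit diagonal entries of the Smith normal form of xI - A over ℚ[x]) are x^2 + 3x - 6, x^2 + 3x - 6, each dividing the next. The characteristic polynomial is their product, (x^2 + 3x - 6)^2.

The rational canonical form is the block-diagonal matrix of companion matrices C(f_i):
R = [[0, 6, 0, 0], [1, -3, 0, 0], [0, 0, 0, 6], [0, 0, 1, -3]].

Note the characteristic polynomial does not split into linear factors over ℚ, so A has no Jordan form over ℚ; the rational canonical form exists over any field.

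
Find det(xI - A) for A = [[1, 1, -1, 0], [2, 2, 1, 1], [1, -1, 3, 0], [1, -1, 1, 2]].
xI - A = [[x - 1, -1, 1, 0], [-2, x - 2, -1, -1], [-1, 1, x - 3, 0], [-1, 1, -1, x - 2]].

Expanding det(xI - A) along the first row:
det(xI - A) = + (x - 1)·det([[x - 2, -1, -1], [1, x - 3, 0], [1, -1, x - 2]]) - (-1)·det([[-2, -1, -1], [-1, x - 3, 0], [-1, -1, x - 2]]) + (1)·det([[-2, x - 2, -1], [-1, 1, 0], [-1, 1, x - 2]]) - (0)·det([[-2, x - 2, -1], [-1, 1, x - 3], [-1, 1, -1]]).

Evaluating gives χ_A(x) = x^4 - 8x^3 + 24x^2 - 32x + 16 = (x - 2)^4.

χ_A(x) = (x - 2)^4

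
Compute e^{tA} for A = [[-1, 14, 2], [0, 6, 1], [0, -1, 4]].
e^{tA} = [[e^{-t}, 2*((t + 1)*e^{6*t} - 1)*e^{-t}, 2*t*e^{5*t}], [0, (t + 1)*e^{5*t}, t*e^{5*t}], [0, -t*e^{5*t}, (1 - t)*e^{5*t}]]

A has Jordan form J = [[-1, 0, 0], [0, 5, 1], [0, 0, 5]] with A = PJP^{-1}, so e^{tA} = P e^{tJ} P^{-1}.

For a Jordan block J_k(λ), e^{tJ_k(λ)} = e^{λt} · (I + tN + t^2 N^2/2! + ... + t^{k-1} N^{k-1}/(k-1)!) where N is the nilpotent superdiagonal part.

Assembling the blocks and conjugating back gives the entries of e^{tA} as shown above.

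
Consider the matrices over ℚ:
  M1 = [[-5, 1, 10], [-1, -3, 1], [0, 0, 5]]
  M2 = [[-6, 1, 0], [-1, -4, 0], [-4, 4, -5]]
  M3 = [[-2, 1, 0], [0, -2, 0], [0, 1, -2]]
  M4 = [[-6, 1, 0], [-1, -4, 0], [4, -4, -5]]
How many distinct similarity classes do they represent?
3 classes: {M1}, {M2, M4}, {M3}

Characteristic polynomials: χ_{M1} = (x - 5)(x + 4)^2, χ_{M2} = (x + 5)^3, χ_{M3} = (x + 2)^3, χ_{M4} = (x + 5)^3.

{M1}: invariant factors (x - 5)(x + 4)^2.

{M2, M4}: invariant factors x + 5, (x + 5)^2.

{M3}: invariant factors x + 2, (x + 2)^2.

Matrices are similar if and only if their invariant-factor lists agree; the partition into similarity classes is {M1}, {M2, M4}, {M3}.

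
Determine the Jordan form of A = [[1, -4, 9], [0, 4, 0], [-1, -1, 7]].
The characteristic polynomial is det(xI - A) = (x - 4)^3, so the eigenvalues are 4 (algebraic multiplicity 3).

For λ = 4: rank(A - 4I) = 2, rank((A - 4I)^2) = 1, rank((A - 4I)^3) = 0. The eigenspace has dimension 3 - 2 = 1, so there is 1 Jordan block; the rank sequence gives block sizes [3].

Assembling the blocks gives the Jordan form J above.

J = [[4, 1, 0], [0, 4, 1], [0, 0, 4]]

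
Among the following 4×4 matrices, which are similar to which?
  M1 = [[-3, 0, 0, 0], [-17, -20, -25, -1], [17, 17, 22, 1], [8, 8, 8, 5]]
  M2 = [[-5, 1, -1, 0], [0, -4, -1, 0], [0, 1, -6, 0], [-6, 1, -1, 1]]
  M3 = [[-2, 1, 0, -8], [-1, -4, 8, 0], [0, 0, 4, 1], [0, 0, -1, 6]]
Characteristic polynomials: χ_{M1} = (x - 5)^2(x + 3)^2, χ_{M2} = (x - 1)(x + 5)^3, χ_{M3} = (x - 5)^2(x + 3)^2.

{M1}: invariant factors x + 3, (x - 5)^2(x + 3).

{M2}: invariant factors x + 5, (x - 1)(x + 5)^2.

{M3}: invariant factors (x - 5)^2(x + 3)^2.

Matrices are similar if and only if their invariant-factor lists agree; the partition into similarity classes is {M1}, {M2}, {M3}.

3 classes: {M1}, {M2}, {M3}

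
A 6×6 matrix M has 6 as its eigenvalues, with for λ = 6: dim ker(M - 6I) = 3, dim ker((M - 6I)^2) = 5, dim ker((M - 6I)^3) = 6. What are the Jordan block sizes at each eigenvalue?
λ = 6: successive nullity increments [3, 2, 1] count blocks of size ≥ k; block sizes are [3, 2, 1].

Jordan blocks: (6, 3), (6, 2), (6, 1)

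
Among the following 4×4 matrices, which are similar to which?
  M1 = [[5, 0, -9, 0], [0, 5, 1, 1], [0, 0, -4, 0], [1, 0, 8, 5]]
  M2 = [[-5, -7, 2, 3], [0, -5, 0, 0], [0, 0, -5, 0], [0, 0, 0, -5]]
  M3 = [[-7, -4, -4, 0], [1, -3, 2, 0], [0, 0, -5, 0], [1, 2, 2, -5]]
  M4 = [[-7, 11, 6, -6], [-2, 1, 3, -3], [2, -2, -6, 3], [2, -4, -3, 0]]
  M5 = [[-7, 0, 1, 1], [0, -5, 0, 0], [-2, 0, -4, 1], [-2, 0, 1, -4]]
Characteristic polynomials: χ_{M1} = (x - 5)^3(x + 4), χ_{M2} = (x + 5)^4, χ_{M3} = (x + 5)^4, χ_{M4} = (x + 3)^4, χ_{M5} = (x + 5)^4.

{M1}: invariant factors (x - 5)^3(x + 4).

{M2, M3, M5}: invariant factors x + 5, x + 5, (x + 5)^2.

{M4}: invariant factors x + 3, (x + 3)^3.

Matrices are similar if and only if their invariant-factor lists agree; the partition into similarity classes is {M1}, {M2, M3, M5}, {M4}.

3 classes: {M1}, {M2, M3, M5}, {M4}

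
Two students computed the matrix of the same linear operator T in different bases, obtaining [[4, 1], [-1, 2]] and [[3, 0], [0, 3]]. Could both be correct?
No.

Both have characteristic polynomial (x - 3)^2, but the minimal polynomial of A is (x - 3)^2 while the minimal polynomial of B is x - 3. The minimal polynomial is a similarity invariant, so A and B are not similar.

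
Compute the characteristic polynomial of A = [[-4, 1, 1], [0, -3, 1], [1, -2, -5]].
χ_A(x) = (x + 4)^3

xI - A = [[x + 4, -1, -1], [0, x + 3, -1], [-1, 2, x + 5]].

Expanding det(xI - A) along the first row:
det(xI - A) = + (x + 4)·det([[x + 3, -1], [2, x + 5]]) - (-1)·det([[0, -1], [-1, x + 5]]) + (-1)·det([[0, x + 3], [-1, 2]]).

Evaluating gives χ_A(x) = x^3 + 12x^2 + 48x + 64 = (x + 4)^3.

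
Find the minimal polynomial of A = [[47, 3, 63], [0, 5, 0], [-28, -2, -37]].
The characteristic polynomial factors as (x - 5)^3. The minimal polynomial is ∏(x - λ)^{k_λ} where k_λ is the size of the largest Jordan block at λ.

For λ = 5: rank(A - 5I) = 1, and the largest Jordan block has size 2 (the smallest k with rank((A - 5I)^k) = rank((A - 5I)^(k+1))).

So m_A(x) = (x - 5)^2.

m_A(x) = (x - 5)^2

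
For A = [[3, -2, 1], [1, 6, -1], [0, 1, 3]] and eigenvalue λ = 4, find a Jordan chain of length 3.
We seek v_1 ∈ ker((A - 4I)^3) \ ker((A - 4I)^2), then set v_{i+1} = (A - 4I) v_i.

One such chain is v_1 = [[1, 0, 0]]^T, v_2 = [[-1, 1, 0]]^T, v_3 = [[-1, 1, 1]]^T. Check: (A - 4I) v_3 = [[0, 0, 0]]^T = 0.

v_1 = [[1, 0, 0]]^T, v_2 = [[-1, 1, 0]]^T, v_3 = [[-1, 1, 1]]^T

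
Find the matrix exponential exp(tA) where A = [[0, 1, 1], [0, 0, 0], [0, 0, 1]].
A has Jordan form J = [[0, 1, 0], [0, 0, 0], [0, 0, 1]] with A = PJP^{-1}, so e^{tA} = P e^{tJ} P^{-1}.

For a Jordan block J_k(λ), e^{tJ_k(λ)} = e^{λt} · (I + tN + t^2 N^2/2! + ... + t^{k-1} N^{k-1}/(k-1)!) where N is the nilpotent superdiagonal part.

Assembling the blocks and conjugating back gives the entries of e^{tA} as shown above.

e^{tA} = [[1, t, e^{t} - 1], [0, 1, 0], [0, 0, e^{t}]]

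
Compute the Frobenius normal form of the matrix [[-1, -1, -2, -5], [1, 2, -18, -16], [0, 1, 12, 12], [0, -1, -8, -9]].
R = [[0, 0, 0, -36], [1, 0, 0, -24], [0, 1, 0, 8], [0, 0, 1, 4]]

The invariant factors of A (the non-unit diagonal entries of the Smith normal form of xI - A over ℚ[x]) are (x^2 - 2x - 6)^2, each dividing the next. The characteristic polynomial is their product, (x^2 - 2x - 6)^2.

The rational canonical form is the block-diagonal matrix of companion matrices C(f_i):
R = [[0, 0, 0, -36], [1, 0, 0, -24], [0, 1, 0, 8], [0, 0, 1, 4]].

Note the characteristic polynomial does not split into linear factors over ℚ, so A has no Jordan form over ℚ; the rational canonical form exists over any field.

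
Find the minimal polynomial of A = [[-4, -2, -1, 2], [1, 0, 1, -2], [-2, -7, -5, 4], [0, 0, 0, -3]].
The characteristic polynomial factors as (x + 3)^4. The minimal polynomial is ∏(x - λ)^{k_λ} where k_λ is the size of the largest Jordan block at λ.

For λ = -3: rank(A + 3I) = 2, and the largest Jordan block has size 3 (the smallest k with rank((A + 3I)^k) = rank((A + 3I)^(k+1))).

So m_A(x) = (x + 3)^3.

m_A(x) = (x + 3)^3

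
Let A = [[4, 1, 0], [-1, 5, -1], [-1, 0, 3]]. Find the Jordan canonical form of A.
The characteristic polynomial is det(xI - A) = (x - 4)^3, so the eigenvalues are 4 (algebraic multiplicity 3).

For λ = 4: rank(A - 4I) = 2, rank((A - 4I)^2) = 1, rank((A - 4I)^3) = 0. The eigenspace has dimension 3 - 2 = 1, so there is 1 Jordan block; the rank sequence gives block sizes [3].

Assembling the blocks gives the Jordan form J above.

J = [[4, 1, 0], [0, 4, 1], [0, 0, 4]]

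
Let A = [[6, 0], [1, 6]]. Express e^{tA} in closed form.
A has Jordan form J = [[6, 1], [0, 6]] with A = PJP^{-1}, so e^{tA} = P e^{tJ} P^{-1}.

For a Jordan block J_k(λ), e^{tJ_k(λ)} = e^{λt} · (I + tN + t^2 N^2/2! + ... + t^{k-1} N^{k-1}/(k-1)!) where N is the nilpotent superdiagonal part.

Assembling the blocks and conjugating back gives the entries of e^{tA} as shown above.

e^{tA} = [[e^{6*t}, 0], [t*e^{6*t}, e^{6*t}]]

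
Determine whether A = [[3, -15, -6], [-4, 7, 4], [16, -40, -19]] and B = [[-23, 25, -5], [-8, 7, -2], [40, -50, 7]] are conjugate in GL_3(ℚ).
Yes.

Two matrices over a field are similar if and only if they have the same invariant factors.

Both A and B have characteristic polynomial (x + 3)^3 and minimal polynomial (x + 3)^2. Computing further, both have invariant factors x + 3, (x + 3)^2. Hence A and B are similar.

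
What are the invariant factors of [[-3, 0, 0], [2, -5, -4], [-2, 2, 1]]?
x + 3, (x + 1)(x + 3)

The Jordan structure of A has elementary divisors (x + 3), (x + 3), (x + 1). Arranging the block sizes at each eigenvalue in decreasing order and taking row products gives the invariant factors.

Invariant factors (smallest first, each dividing the next): x + 3, (x + 1)(x + 3).

Check: the last factor (x + 1)(x + 3) is the minimal polynomial, and the product (x + 1)(x + 3)^2 is the characteristic polynomial.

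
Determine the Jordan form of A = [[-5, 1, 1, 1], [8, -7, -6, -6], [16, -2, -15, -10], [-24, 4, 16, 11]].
J = [[-5, 1, 0, 0], [0, -5, 0, 0], [0, 0, -5, 0], [0, 0, 0, -1]]

The characteristic polynomial is det(xI - A) = (x + 1)(x + 5)^3, so the eigenvalues are -5 (algebraic multiplicity 3), -1 (algebraic multiplicity 1).

For λ = -5: rank(A + 5I) = 2, rank((A + 5I)^2) = 1. The eigenspace has dimension 4 - 2 = 2, so there are 2 Jordan blocks; the rank sequence gives block sizes [2, 1].

For λ = -1: algebraic multiplicity 1 gives one 1×1 block.

Assembling the blocks gives the Jordan form J above.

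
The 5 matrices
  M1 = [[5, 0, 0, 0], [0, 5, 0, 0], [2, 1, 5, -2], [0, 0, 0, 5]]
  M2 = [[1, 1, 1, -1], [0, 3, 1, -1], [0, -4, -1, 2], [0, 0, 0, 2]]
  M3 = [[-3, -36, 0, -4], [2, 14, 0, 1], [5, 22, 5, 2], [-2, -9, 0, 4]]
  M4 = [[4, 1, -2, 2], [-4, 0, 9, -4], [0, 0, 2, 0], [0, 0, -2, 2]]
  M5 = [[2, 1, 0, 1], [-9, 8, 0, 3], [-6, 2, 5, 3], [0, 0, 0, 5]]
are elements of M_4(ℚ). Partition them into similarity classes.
Characteristic polynomials: χ_{M1} = (x - 5)^4, χ_{M2} = (x - 2)(x - 1)^3, χ_{M3} = (x - 5)^4, χ_{M4} = (x - 2)^4, χ_{M5} = (x - 5)^4.

{M1}: invariant factors x - 5, x - 5, (x - 5)^2.

{M2}: invariant factors (x - 2)(x - 1)^3.

{M3, M5}: invariant factors (x - 5)^2, (x - 5)^2.

{M4}: invariant factors x - 2, (x - 2)^3.

Matrices are similar if and only if their invariant-factor lists agree; the partition into similarity classes is {M1}, {M2}, {M3, M5}, {M4}.

4 classes: {M1}, {M2}, {M3, M5}, {M4}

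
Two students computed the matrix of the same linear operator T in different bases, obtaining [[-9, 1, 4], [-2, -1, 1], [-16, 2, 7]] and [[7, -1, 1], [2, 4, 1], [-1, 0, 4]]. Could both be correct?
trace(A) = -3 but trace(B) = 15. The trace is a similarity invariant, so A and B are not similar.

No.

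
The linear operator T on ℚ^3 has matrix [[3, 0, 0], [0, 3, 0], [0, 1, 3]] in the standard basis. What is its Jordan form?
The characteristic polynomial is det(xI - A) = (x - 3)^3, so the eigenvalues are 3 (algebraic multiplicity 3).

For λ = 3: rank(A - 3I) = 1, rank((A - 3I)^2) = 0. The eigenspace has dimension 3 - 1 = 2, so there are 2 Jordan blocks; the rank sequence gives block sizes [2, 1].

Assembling the blocks gives the Jordan form J above.

J = [[3, 1, 0], [0, 3, 0], [0, 0, 3]]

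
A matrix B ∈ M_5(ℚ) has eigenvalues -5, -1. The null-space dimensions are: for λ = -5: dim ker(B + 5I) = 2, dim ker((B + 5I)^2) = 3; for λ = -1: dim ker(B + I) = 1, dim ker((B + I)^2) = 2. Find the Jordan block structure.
λ = -5: successive nullity increments [2, 1] count blocks of size ≥ k; block sizes are [2, 1].
λ = -1: successive nullity increments [1, 1] count blocks of size ≥ k; block sizes are [2].

Jordan blocks: (-5, 2), (-5, 1), (-1, 2)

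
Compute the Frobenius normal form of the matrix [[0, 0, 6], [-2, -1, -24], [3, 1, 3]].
The invariant factors of A (the non-unit diagonal entries of the Smith normal form of xI - A over ℚ[x]) are (x - 2)(x^2 + 3), each dividing the next. The characteristic polynomial is their product, (x - 2)(x^2 + 3).

The rational canonical form is the block-diagonal matrix of companion matrices C(f_i):
R = [[0, 0, 6], [1, 0, -3], [0, 1, 2]].

Note the characteristic polynomial does not split into linear factors over ℚ, so A has no Jordan form over ℚ; the rational canonical form exists over any field.

R = [[0, 0, 6], [1, 0, -3], [0, 1, 2]]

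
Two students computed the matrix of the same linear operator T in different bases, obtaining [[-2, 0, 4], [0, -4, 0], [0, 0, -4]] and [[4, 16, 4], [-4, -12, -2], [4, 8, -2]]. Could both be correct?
Two matrices over a field are similar if and only if they have the same invariant factors.

Both A and B have characteristic polynomial (x + 2)(x + 4)^2 and minimal polynomial (x + 2)(x + 4). Computing further, both have invariant factors x + 4, (x + 2)(x + 4). Hence A and B are similar.

Yes.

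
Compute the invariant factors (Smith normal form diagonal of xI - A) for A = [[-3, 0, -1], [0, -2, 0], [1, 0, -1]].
x + 2, (x + 2)^2

The Jordan structure of A has elementary divisors (x + 2)^2, (x + 2). Arranging the block sizes at each eigenvalue in decreasing order and taking row products gives the invariant factors.

Invariant factors (smallest first, each dividing the next): x + 2, (x + 2)^2.

Check: the last factor (x + 2)^2 is the minimal polynomial, and the product (x + 2)^3 is the characteristic polynomial.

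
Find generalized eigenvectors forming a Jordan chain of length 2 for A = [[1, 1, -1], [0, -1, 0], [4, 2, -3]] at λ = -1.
We seek v_1 ∈ ker((A + I)^2) \ ker(A + I), then set v_{i+1} = (A + I) v_i.

One such chain is v_1 = [[-1, 1, -2]]^T, v_2 = [[1, 0, 2]]^T. Check: (A + I) v_2 = [[0, 0, 0]]^T = 0.

v_1 = [[-1, 1, -2]]^T, v_2 = [[1, 0, 2]]^T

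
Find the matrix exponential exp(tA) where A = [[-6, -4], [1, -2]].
e^{tA} = [[(1 - 2*t)*e^{-4*t}, -4*t*e^{-4*t}], [t*e^{-4*t}, (2*t + 1)*e^{-4*t}]]

A has Jordan form J = [[-4, 1], [0, -4]] with A = PJP^{-1}, so e^{tA} = P e^{tJ} P^{-1}.

For a Jordan block J_k(λ), e^{tJ_k(λ)} = e^{λt} · (I + tN + t^2 N^2/2! + ... + t^{k-1} N^{k-1}/(k-1)!) where N is the nilpotent superdiagonal part.

Assembling the blocks and conjugating back gives the entries of e^{tA} as shown above.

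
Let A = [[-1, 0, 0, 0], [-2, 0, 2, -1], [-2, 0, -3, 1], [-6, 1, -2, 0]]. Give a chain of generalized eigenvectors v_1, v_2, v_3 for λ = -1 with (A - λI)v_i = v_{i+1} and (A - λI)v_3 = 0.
v_1 = [[0, 0, 1, 1]]^T, v_2 = [[0, 1, -1, -1]]^T, v_3 = [[0, 0, 1, 2]]^T

We seek v_1 ∈ ker((A + I)^3) \ ker((A + I)^2), then set v_{i+1} = (A + I) v_i.

One such chain is v_1 = [[0, 0, 1, 1]]^T, v_2 = [[0, 1, -1, -1]]^T, v_3 = [[0, 0, 1, 2]]^T. Check: (A + I) v_3 = [[0, 0, 0, 0]]^T = 0.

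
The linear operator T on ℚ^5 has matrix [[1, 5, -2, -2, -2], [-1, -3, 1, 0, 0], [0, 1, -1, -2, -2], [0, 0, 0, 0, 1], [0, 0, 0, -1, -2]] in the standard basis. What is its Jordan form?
J = [[-1, 1, 0, 0, 0], [0, -1, 1, 0, 0], [0, 0, -1, 0, 0], [0, 0, 0, -1, 1], [0, 0, 0, 0, -1]]

The characteristic polynomial is det(xI - A) = (x + 1)^5, so the eigenvalues are -1 (algebraic multiplicity 5).

For λ = -1: rank(A + I) = 3, rank((A + I)^2) = 1, rank((A + I)^3) = 0. The eigenspace has dimension 5 - 3 = 2, so there are 2 Jordan blocks; the rank sequence gives block sizes [3, 2].

Assembling the blocks gives the Jordan form J above.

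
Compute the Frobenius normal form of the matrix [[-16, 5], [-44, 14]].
The invariant factors of A (the non-unit diagonal entries of the Smith normal form of xI - A over ℚ[x]) are x^2 + 2x - 4, each dividing the next. The characteristic polynomial is their product, x^2 + 2x - 4.

The rational canonical form is the block-diagonal matrix of companion matrices C(f_i):
R = [[0, 4], [1, -2]].

Note the characteristic polynomial does not split into linear factors over ℚ, so A has no Jordan form over ℚ; the rational canonical form exists over any field.

R = [[0, 4], [1, -2]]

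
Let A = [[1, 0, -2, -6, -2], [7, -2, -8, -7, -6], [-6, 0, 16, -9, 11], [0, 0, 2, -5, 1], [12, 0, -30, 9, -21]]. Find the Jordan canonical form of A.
J = [[-3, 0, 0, 0, 0], [0, -2, 1, 0, 0], [0, 0, -2, 1, 0], [0, 0, 0, -2, 0], [0, 0, 0, 0, -2]]

The characteristic polynomial is det(xI - A) = (x + 2)^4(x + 3), so the eigenvalues are -3 (algebraic multiplicity 1), -2 (algebraic multiplicity 4).

For λ = -3: algebraic multiplicity 1 gives one 1×1 block.

For λ = -2: rank(A + 2I) = 3, rank((A + 2I)^2) = 2, rank((A + 2I)^3) = 1. The eigenspace has dimension 5 - 3 = 2, so there are 2 Jordan blocks; the rank sequence gives block sizes [3, 1].

Assembling the blocks gives the Jordan form J above.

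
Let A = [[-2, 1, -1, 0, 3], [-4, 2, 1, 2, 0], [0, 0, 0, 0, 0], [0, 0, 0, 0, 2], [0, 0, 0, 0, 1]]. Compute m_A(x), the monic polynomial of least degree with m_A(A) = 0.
The characteristic polynomial factors as x^4(x - 1). The minimal polynomial is ∏(x - λ)^{k_λ} where k_λ is the size of the largest Jordan block at λ.

For λ = 0: rank(A) = 3, and the largest Jordan block has size 3 (the smallest k with rank(A^k) = rank(A^(k+1))).
For λ = 1: rank(A - I) = 4, and the largest Jordan block has size 1 (the smallest k with rank((A - I)^k) = rank((A - I)^(k+1))).

So m_A(x) = x^3(x - 1).

m_A(x) = x^3(x - 1)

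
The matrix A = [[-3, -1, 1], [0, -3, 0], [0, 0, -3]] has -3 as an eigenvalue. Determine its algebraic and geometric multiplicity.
The characteristic polynomial is (x + 3)^3, so the factor x + 3 appears with exponent 3: the algebraic multiplicity is 3.

rank(A + 3I) = 1, so the eigenspace has dimension 3 - 1 = 2: the geometric multiplicity is 2.

Since 2 < 3, A is not diagonalizable.

algebraic multiplicity 3, geometric multiplicity 2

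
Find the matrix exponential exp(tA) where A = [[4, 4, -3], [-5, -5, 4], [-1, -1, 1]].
A has Jordan form J = [[0, 1, 0], [0, 0, 1], [0, 0, 0]] with A = PJP^{-1}, so e^{tA} = P e^{tJ} P^{-1}.

For a Jordan block J_k(λ), e^{tJ_k(λ)} = e^{λt} · (I + tN + t^2 N^2/2! + ... + t^{k-1} N^{k-1}/(k-1)!) where N is the nilpotent superdiagonal part.

Assembling the blocks and conjugating back gives the entries of e^{tA} as shown above.

e^{tA} = [[-t^2/2 + 4*t + 1, t*(8 - t)/2, t*(t - 6)/2], [t*(t - 10)/2, t^2/2 - 5*t + 1, t*(8 - t)/2], [-t, -t, t + 1]]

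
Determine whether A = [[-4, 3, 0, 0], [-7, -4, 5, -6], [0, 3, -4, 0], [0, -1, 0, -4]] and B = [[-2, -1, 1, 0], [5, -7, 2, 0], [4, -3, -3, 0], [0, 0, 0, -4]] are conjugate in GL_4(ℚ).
Two matrices over a field are similar if and only if they have the same invariant factors.

Both A and B have characteristic polynomial (x + 4)^4 and minimal polynomial (x + 4)^3. Computing further, both have invariant factors x + 4, (x + 4)^3. Hence A and B are similar.

Yes.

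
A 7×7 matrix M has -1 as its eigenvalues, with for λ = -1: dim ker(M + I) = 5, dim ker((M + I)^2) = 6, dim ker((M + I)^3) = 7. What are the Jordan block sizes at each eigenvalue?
Jordan blocks: (-1, 3), (-1, 1), (-1, 1), (-1, 1), (-1, 1)

λ = -1: successive nullity increments [5, 1, 1] count blocks of size ≥ k; block sizes are [3, 1, 1, 1, 1].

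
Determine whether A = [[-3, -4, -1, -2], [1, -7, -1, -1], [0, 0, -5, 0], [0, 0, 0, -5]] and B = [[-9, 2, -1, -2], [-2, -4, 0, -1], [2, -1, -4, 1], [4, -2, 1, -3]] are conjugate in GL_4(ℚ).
Yes.

Two matrices over a field are similar if and only if they have the same invariant factors.

Both A and B have characteristic polynomial (x + 5)^4 and minimal polynomial (x + 5)^3. Computing further, both have invariant factors x + 5, (x + 5)^3. Hence A and B are similar.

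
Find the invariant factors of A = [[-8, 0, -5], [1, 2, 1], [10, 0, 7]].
(x - 2)^2(x + 3)

The Jordan structure of A has elementary divisors (x + 3), (x - 2)^2. Arranging the block sizes at each eigenvalue in decreasing order and taking row products gives the invariant factors.

Invariant factors (smallest first, each dividing the next): (x - 2)^2(x + 3).

Check: the last factor (x - 2)^2(x + 3) is the minimal polynomial, and the product (x - 2)^2(x + 3) is the characteristic polynomial.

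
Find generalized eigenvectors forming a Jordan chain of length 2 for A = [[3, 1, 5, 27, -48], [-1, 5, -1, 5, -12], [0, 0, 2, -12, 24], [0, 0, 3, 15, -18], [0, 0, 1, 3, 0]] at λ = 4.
We seek v_1 ∈ ker((A - 4I)^2) \ ker(A - 4I), then set v_{i+1} = (A - 4I) v_i.

One such chain is v_1 = [[0, 1, 0, 0, 0]]^T, v_2 = [[1, 1, 0, 0, 0]]^T. Check: (A - 4I) v_2 = [[0, 0, 0, 0, 0]]^T = 0.

v_1 = [[0, 1, 0, 0, 0]]^T, v_2 = [[1, 1, 0, 0, 0]]^T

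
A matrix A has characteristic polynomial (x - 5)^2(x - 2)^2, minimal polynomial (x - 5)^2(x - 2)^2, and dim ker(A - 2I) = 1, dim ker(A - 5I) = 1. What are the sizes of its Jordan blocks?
λ = 2: algebraic multiplicity 2 (exponent in χ_A), largest block size 2 (exponent in m_A), 1 block (geometric multiplicity). This forces block sizes [2].
λ = 5: algebraic multiplicity 2 (exponent in χ_A), largest block size 2 (exponent in m_A), 1 block (geometric multiplicity). This forces block sizes [2].

Jordan blocks: (2, 2), (5, 2)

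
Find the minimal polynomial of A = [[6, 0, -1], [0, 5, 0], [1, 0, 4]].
m_A(x) = (x - 5)^2

The characteristic polynomial factors as (x - 5)^3. The minimal polynomial is ∏(x - λ)^{k_λ} where k_λ is the size of the largest Jordan block at λ.

For λ = 5: rank(A - 5I) = 1, and the largest Jordan block has size 2 (the smallest k with rank((A - 5I)^k) = rank((A - 5I)^(k+1))).

So m_A(x) = (x - 5)^2.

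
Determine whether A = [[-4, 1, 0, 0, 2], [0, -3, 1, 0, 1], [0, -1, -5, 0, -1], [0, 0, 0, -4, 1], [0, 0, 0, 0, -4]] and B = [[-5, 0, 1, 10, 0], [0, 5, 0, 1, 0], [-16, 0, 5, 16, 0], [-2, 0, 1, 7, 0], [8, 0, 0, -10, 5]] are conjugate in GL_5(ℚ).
trace(A) = -20 but trace(B) = 17. The trace is a similarity invariant, so A and B are not similar.

No.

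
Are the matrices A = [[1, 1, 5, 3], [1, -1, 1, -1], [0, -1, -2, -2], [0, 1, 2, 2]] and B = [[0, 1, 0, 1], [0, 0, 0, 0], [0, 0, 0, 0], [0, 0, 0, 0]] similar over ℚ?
Both have characteristic polynomial x^4, but the minimal polynomial of A is x^3 while the minimal polynomial of B is x^2. The minimal polynomial is a similarity invariant, so A and B are not similar.

No.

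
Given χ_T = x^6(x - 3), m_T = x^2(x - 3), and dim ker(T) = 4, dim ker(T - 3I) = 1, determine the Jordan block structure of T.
λ = 0: algebraic multiplicity 6 (exponent in χ_T), largest block size 2 (exponent in m_T), 4 blocks (geometric multiplicity). These force block sizes [2, 2, 1, 1].
λ = 3: algebraic multiplicity 1 (exponent in χ_T), largest block size 1 (exponent in m_T), 1 block (geometric multiplicity). This forces block sizes [1].

Jordan blocks: (0, 2), (0, 2), (0, 1), (0, 1), (3, 1)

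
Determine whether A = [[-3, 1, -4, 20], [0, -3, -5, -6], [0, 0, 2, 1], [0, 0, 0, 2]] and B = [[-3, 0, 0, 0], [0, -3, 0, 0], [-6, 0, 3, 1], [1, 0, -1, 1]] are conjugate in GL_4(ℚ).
Both have characteristic polynomial (x - 2)^2(x + 3)^2, but the minimal polynomial of A is (x - 2)^2(x + 3)^2 while the minimal polynomial of B is (x - 2)^2(x + 3). The minimal polynomial is a similarity invariant, so A and B are not similar.

No.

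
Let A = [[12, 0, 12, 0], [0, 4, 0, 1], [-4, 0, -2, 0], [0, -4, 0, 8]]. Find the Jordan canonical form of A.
J = [[4, 0, 0, 0], [0, 6, 1, 0], [0, 0, 6, 0], [0, 0, 0, 6]]

The characteristic polynomial is det(xI - A) = (x - 6)^3(x - 4), so the eigenvalues are 4 (algebraic multiplicity 1), 6 (algebraic multiplicity 3).

For λ = 4: algebraic multiplicity 1 gives one 1×1 block.

For λ = 6: rank(A - 6I) = 2, rank((A - 6I)^2) = 1. The eigenspace has dimension 4 - 2 = 2, so there are 2 Jordan blocks; the rank sequence gives block sizes [2, 1].

Assembling the blocks gives the Jordan form J above.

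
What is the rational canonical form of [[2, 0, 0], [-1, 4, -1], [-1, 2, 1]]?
R = [[2, 0, 0], [0, 0, -6], [0, 1, 5]]

The invariant factors of A (the non-unit diagonal entries of the Smith normal form of xI - A over ℚ[x]) are x - 2, (x - 3)(x - 2), each dividing the next. The characteristic polynomial is their product, (x - 3)(x - 2)^2.

The rational canonical form is the block-diagonal matrix of companion matrices C(f_i):
R = [[2, 0, 0], [0, 0, -6], [0, 1, 5]].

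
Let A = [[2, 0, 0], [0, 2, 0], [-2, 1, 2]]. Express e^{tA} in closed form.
e^{tA} = [[e^{2*t}, 0, 0], [0, e^{2*t}, 0], [-2*t*e^{2*t}, t*e^{2*t}, e^{2*t}]]

A has Jordan form J = [[2, 1, 0], [0, 2, 0], [0, 0, 2]] with A = PJP^{-1}, so e^{tA} = P e^{tJ} P^{-1}.

For a Jordan block J_k(λ), e^{tJ_k(λ)} = e^{λt} · (I + tN + t^2 N^2/2! + ... + t^{k-1} N^{k-1}/(k-1)!) where N is the nilpotent superdiagonal part.

Assembling the blocks and conjugating back gives the entries of e^{tA} as shown above.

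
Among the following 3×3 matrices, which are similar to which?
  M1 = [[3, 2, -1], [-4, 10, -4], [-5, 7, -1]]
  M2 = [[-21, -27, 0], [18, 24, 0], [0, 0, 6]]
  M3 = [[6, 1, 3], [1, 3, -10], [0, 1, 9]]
3 classes: {M1}, {M2}, {M3}

Characteristic polynomials: χ_{M1} = (x - 4)^3, χ_{M2} = (x - 6)^2(x + 3), χ_{M3} = (x - 6)^3.

{M1}: invariant factors (x - 4)^3.

{M2}: invariant factors x - 6, (x - 6)(x + 3).

{M3}: invariant factors (x - 6)^3.

Matrices are similar if and only if their invariant-factor lists agree; the partition into similarity classes is {M1}, {M2}, {M3}.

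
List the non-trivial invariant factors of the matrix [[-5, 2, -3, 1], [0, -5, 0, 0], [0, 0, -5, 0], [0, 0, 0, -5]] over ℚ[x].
The Jordan structure of A has elementary divisors (x + 5)^2, (x + 5), (x + 5). Arranging the block sizes at each eigenvalue in decreasing order and taking row products gives the invariant factors.

Invariant factors (smallest first, each dividing the next): x + 5, x + 5, (x + 5)^2.

Check: the last factor (x + 5)^2 is the minimal polynomial, and the product (x + 5)^4 is the characteristic polynomial.

x + 5, x + 5, (x + 5)^2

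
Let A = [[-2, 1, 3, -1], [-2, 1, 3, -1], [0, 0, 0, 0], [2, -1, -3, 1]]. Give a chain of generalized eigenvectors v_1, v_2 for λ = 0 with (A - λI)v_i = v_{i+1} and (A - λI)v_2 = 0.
We seek v_1 ∈ ker(A^2) \ ker(A), then set v_{i+1} = A v_i.

One such chain is v_1 = [[0, 1, 0, 0]]^T, v_2 = [[1, 1, 0, -1]]^T. Check: A v_2 = [[0, 0, 0, 0]]^T = 0.

v_1 = [[0, 1, 0, 0]]^T, v_2 = [[1, 1, 0, -1]]^T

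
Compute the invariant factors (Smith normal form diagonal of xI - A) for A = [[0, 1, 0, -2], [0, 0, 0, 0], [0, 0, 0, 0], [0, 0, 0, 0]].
x, x, x^2

The Jordan structure of A has elementary divisors x^2, x, x. Arranging the block sizes at each eigenvalue in decreasing order and taking row products gives the invariant factors.

Invariant factors (smallest first, each dividing the next): x, x, x^2.

Check: the last factor x^2 is the minimal polynomial, and the product x^4 is the characteristic polynomial.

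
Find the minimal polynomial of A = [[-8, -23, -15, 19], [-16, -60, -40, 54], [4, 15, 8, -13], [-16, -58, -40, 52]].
m_A(x) = (x + 2)^3

The characteristic polynomial factors as (x + 2)^4. The minimal polynomial is ∏(x - λ)^{k_λ} where k_λ is the size of the largest Jordan block at λ.

For λ = -2: rank(A + 2I) = 2, and the largest Jordan block has size 3 (the smallest k with rank((A + 2I)^k) = rank((A + 2I)^(k+1))).

So m_A(x) = (x + 2)^3.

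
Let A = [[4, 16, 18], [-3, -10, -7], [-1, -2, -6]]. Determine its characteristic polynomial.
xI - A = [[x - 4, -16, -18], [3, x + 10, 7], [1, 2, x + 6]].

Expanding det(xI - A) along the first row:
det(xI - A) = + (x - 4)·det([[x + 10, 7], [2, x + 6]]) - (-16)·det([[3, 7], [1, x + 6]]) + (-18)·det([[3, x + 10], [1, 2]]).

Evaluating gives χ_A(x) = x^3 + 12x^2 + 48x + 64 = (x + 4)^3.

χ_A(x) = (x + 4)^3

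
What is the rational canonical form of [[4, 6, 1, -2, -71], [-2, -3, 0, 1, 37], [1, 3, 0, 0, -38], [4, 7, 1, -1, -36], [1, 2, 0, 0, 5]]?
R = [[0, 0, 0, 0, -12], [1, 0, 0, 0, 44], [0, 1, 0, 0, -44], [0, 0, 1, 0, 4], [0, 0, 0, 1, 5]]

The invariant factors of A (the non-unit diagonal entries of the Smith normal form of xI - A over ℚ[x]) are (x + 3)(x^2 - 4x + 2)^2, each dividing the next. The characteristic polynomial is their product, (x + 3)(x^2 - 4x + 2)^2.

The rational canonical form is the block-diagonal matrix of companion matrices C(f_i):
R = [[0, 0, 0, 0, -12], [1, 0, 0, 0, 44], [0, 1, 0, 0, -44], [0, 0, 1, 0, 4], [0, 0, 0, 1, 5]].

Note the characteristic polynomial does not split into linear factors over ℚ, so A has no Jordan form over ℚ; the rational canonical form exists over any field.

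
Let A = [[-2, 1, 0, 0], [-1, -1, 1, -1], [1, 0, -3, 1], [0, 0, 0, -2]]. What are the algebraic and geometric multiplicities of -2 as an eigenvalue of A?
algebraic multiplicity 4, geometric multiplicity 2

The characteristic polynomial is (x + 2)^4, so the factor x + 2 appears with exponent 4: the algebraic multiplicity is 4.

rank(A + 2I) = 2, so the eigenspace has dimension 4 - 2 = 2: the geometric multiplicity is 2.

Since 2 < 4, A is not diagonalizable.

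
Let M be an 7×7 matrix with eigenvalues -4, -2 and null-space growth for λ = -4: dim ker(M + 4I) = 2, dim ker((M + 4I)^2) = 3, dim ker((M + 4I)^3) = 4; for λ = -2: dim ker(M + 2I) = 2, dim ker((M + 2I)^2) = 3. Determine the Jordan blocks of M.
λ = -4: successive nullity increments [2, 1, 1] count blocks of size ≥ k; block sizes are [3, 1].
λ = -2: successive nullity increments [2, 1] count blocks of size ≥ k; block sizes are [2, 1].

Jordan blocks: (-4, 3), (-4, 1), (-2, 2), (-2, 1)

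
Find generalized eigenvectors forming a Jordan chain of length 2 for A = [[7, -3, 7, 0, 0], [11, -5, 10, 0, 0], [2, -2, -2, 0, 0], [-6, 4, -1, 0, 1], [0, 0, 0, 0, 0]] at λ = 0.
We seek v_1 ∈ ker(A^2) \ ker(A), then set v_{i+1} = A v_i.

One such chain is v_1 = [[0, 0, 0, 0, 1]]^T, v_2 = [[0, 0, 0, 1, 0]]^T. Check: A v_2 = [[0, 0, 0, 0, 0]]^T = 0.

v_1 = [[0, 0, 0, 0, 1]]^T, v_2 = [[0, 0, 0, 1, 0]]^T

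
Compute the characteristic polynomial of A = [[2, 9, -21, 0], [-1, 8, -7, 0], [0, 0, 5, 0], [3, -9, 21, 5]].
χ_A(x) = (x - 5)^4

xI - A = [[x - 2, -9, 21, 0], [1, x - 8, 7, 0], [0, 0, x - 5, 0], [-3, 9, -21, x - 5]].

Expanding det(xI - A) along the first row:
det(xI - A) = + (x - 2)·det([[x - 8, 7, 0], [0, x - 5, 0], [9, -21, x - 5]]) - (-9)·det([[1, 7, 0], [0, x - 5, 0], [-3, -21, x - 5]]) + (21)·det([[1, x - 8, 0], [0, 0, 0], [-3, 9, x - 5]]) - (0)·det([[1, x - 8, 7], [0, 0, x - 5], [-3, 9, -21]]).

Evaluating gives χ_A(x) = x^4 - 20x^3 + 150x^2 - 500x + 625 = (x - 5)^4.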